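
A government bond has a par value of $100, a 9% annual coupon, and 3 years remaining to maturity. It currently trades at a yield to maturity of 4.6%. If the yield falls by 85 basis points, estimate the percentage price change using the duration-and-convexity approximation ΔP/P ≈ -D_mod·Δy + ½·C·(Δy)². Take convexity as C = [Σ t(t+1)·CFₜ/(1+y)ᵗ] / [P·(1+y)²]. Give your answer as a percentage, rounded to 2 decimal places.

+2.29%

With y = 0.046:
  t   CF        PV=CF/(1+0.046)^t    t·PV        t(t+1)·PV
  1         9.00         8.6042         8.6042          17.2084
  2         9.00         8.2258        16.4516          49.3549
  3       109.00        95.2426       285.7279       1,142.9117
  Σ                    112.0727       310.7838       1,209.4751
P = 112.0727; D_Mac = 2.77306 yrs; D_mod = 2.65111 yrs; C = 9.86356.
Duration effect: -2.65111 × (-0.0085) = +0.022534
Convexity effect: 0.5 × 9.86356 × (-0.0085)² = +0.0003563
ΔP/P ≈ +0.022534 + 0.0003563 = +0.022891 = +2.2891%.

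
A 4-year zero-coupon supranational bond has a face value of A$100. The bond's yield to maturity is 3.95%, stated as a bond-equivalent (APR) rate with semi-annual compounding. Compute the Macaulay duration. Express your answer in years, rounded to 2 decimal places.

4.00 years

A zero-coupon bond has a single cash flow at maturity, so its Macaulay duration equals its maturity: 4 years.
(Equivalently: 8 semi-annual periods ÷ 2 = 4 years.)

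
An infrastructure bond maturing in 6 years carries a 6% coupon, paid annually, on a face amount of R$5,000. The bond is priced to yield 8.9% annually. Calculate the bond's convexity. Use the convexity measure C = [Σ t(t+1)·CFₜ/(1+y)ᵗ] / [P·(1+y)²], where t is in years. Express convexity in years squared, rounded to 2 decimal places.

28.79

With y = 0.089:
  t   CF        PV=CF/(1+0.089)^t    t·PV        t(t+1)·PV
  1       300.00       275.4821       275.4821         550.9642
  2       300.00       252.9679       505.9359       1,517.8077
  3       300.00       232.2938       696.8814       2,787.5256
  4       300.00       213.3093       853.2371       4,266.1855
  5       300.00       195.8763       979.3814       5,876.2885
  6     5,300.00     3,177.6685    19,066.0111     133,462.0777
  Σ                  4,347.5979    22,376.9290     148,460.8491
P = 4,347.5979.
Convexity = Σ t(t+1)·PV / [P·(1+y)²] = 148,460.8491 / (4,347.5979 × 1.185921) = 28.79432.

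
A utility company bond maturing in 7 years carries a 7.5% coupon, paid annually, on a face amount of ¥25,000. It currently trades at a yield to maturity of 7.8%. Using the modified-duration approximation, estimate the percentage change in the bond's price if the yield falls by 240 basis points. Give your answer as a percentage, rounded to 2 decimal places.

Periodic yield y = 0.078. Modified duration first:
  t   CF        PV=CF/(1+0.078)^t    t·PV
  1     1,875.00     1,739.3321     1,739.3321
  2     1,875.00     1,613.4806     3,226.9612
  3     1,875.00     1,496.7353     4,490.2058
  4     1,875.00     1,388.4372     5,553.7486
  5     1,875.00     1,287.9751     6,439.8755
  6     1,875.00     1,194.7821     7,168.6926
  7    26,875.00    15,886.0947   111,202.6629
  Σ                 24,606.8370   139,821.4787
P = 24,606.8370; D_Mac = 5.68222 yrs; D_mod = 5.68222/(1+0.078) = 5.27108 yrs.
ΔP/P ≈ -D_mod · Δy = -5.27108 × (-0.024) = +0.126506 = +12.6506%.

+12.65%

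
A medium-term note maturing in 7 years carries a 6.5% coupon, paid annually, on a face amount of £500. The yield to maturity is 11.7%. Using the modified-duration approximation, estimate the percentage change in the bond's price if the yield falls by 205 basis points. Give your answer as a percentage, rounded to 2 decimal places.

Periodic yield y = 0.117. Modified duration first:
  t   CF        PV=CF/(1+0.117)^t    t·PV
  1        32.50        29.0958        29.0958
  2        32.50        26.0482        52.0963
  3        32.50        23.3197        69.9592
  4        32.50        20.8771        83.5085
  5        32.50        18.6904        93.4518
  6        32.50        16.7326       100.3958
  7       532.50       245.4412     1,718.0881
  Σ                    380.2050     2,146.5956
P = 380.2050; D_Mac = 5.64589 yrs; D_mod = 5.64589/(1+0.117) = 5.05451 yrs.
ΔP/P ≈ -D_mod · Δy = -5.05451 × (-0.0205) = +0.103618 = +10.3618%.

+10.36%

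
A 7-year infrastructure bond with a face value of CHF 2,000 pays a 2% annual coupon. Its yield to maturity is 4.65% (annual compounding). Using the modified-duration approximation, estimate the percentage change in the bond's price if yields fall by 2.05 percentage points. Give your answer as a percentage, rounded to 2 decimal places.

Periodic yield y = 0.0465. Modified duration first:
  t   CF        PV=CF/(1+0.0465)^t    t·PV
  1        40.00        38.2226        38.2226
  2        40.00        36.5243        73.0485
  3        40.00        34.9014       104.7041
  4        40.00        33.3506       133.4022
  5        40.00        31.8687       159.3433
  6        40.00        30.4526       182.7157
  7     2,040.00     1,484.0739    10,388.5176
  Σ                  1,689.3940    11,079.9540
P = 1,689.3940; D_Mac = 6.55854 yrs; D_mod = 6.55854/(1+0.0465) = 6.26712 yrs.
ΔP/P ≈ -D_mod · Δy = -6.26712 × (-0.0205) = +0.128476 = +12.8476%.

+12.85%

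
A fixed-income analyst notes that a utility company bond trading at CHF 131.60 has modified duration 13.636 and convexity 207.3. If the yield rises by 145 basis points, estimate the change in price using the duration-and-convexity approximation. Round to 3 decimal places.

Duration effect: -D_mod·Δy = -13.636 × (+0.0145) = -0.197722
Convexity effect: ½·C·(Δy)² = 0.5 × 207.3 × (0.0145)² = +0.0217924125
ΔP/P ≈ -0.197722 + 0.0217924125 = -0.1759295875
ΔP ≈ 131.60 × (-0.1759295875) = -23.152333715.

-CHF 23.152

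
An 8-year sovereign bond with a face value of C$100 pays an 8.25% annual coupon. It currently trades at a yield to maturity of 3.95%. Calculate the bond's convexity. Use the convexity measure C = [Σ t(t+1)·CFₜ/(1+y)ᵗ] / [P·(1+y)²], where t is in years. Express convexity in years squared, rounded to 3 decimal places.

49.058

With y = 0.0395:
  t   CF        PV=CF/(1+0.0395)^t    t·PV        t(t+1)·PV
  1         8.25         7.9365         7.9365          15.8730
  2         8.25         7.6349        15.2699          45.8096
  3         8.25         7.3448        22.0344          88.1377
  4         8.25         7.0657        28.2629         141.3143
  5         8.25         6.7972        33.9861         203.9167
  6         8.25         6.5389        39.2336         274.6352
  7         8.25         6.2905        44.0332         352.2658
  8       108.25        79.4021       635.2168       5,716.9508
  Σ                    129.0107       825.9733       6,838.9031
P = 129.0107.
Convexity = Σ t(t+1)·PV / [P·(1+y)²] = 6,838.9031 / (129.0107 × 1.080560) = 49.05823.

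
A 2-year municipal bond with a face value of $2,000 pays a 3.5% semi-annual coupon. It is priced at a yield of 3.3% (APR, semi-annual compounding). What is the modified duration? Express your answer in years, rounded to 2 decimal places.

1.92 years

Periodic yield y = 0.0165. First find Macaulay duration:
  t   CF        PV=CF/(1+0.0165)^t    t·PV
  1        35.00        34.4319        34.4319
  2        35.00        33.8730        67.7459
  3        35.00        33.3231        99.9694
  4     2,035.00     1,906.0526     7,624.2104
  Σ                  2,007.6806     7,826.3576
P = 2,007.6806; Macaulay duration = 7,826.3576 / 2,007.6806 = 3.89821 half-year periods = 1.94910 years.
Modified duration = D_Mac / (1 + y) = 1.94910 / 1.0165 = 1.91747 years.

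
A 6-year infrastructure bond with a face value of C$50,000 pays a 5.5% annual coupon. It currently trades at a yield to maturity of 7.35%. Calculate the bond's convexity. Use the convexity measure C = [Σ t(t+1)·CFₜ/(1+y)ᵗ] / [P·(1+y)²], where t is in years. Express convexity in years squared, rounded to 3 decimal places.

With y = 0.0735:
  t   CF        PV=CF/(1+0.0735)^t    t·PV        t(t+1)·PV
  1     2,750.00     2,561.7140     2,561.7140       5,123.4280
  2     2,750.00     2,386.3195     4,772.6391      14,317.9172
  3     2,750.00     2,222.9339     6,668.8017      26,675.2067
  4     2,750.00     2,070.7349     8,282.9395      41,414.6976
  5     2,750.00     1,928.9566     9,644.7829      57,868.6971
  6    52,750.00    34,467.5307   206,805.1843   1,447,636.2902
  Σ                 45,638.1896   238,736.0615   1,593,036.2369
P = 45,638.1896.
Convexity = Σ t(t+1)·PV / [P·(1+y)²] = 1,593,036.2369 / (45,638.1896 × 1.152402) = 30.28957.

30.290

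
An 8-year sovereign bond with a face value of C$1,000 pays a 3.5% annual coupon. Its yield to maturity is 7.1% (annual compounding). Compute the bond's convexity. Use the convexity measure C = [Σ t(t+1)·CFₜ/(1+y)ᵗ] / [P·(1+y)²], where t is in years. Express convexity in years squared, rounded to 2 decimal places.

With y = 0.071:
  t   CF        PV=CF/(1+0.071)^t    t·PV        t(t+1)·PV
  1        35.00        32.6797        32.6797          65.3595
  2        35.00        30.5133        61.0266         183.0798
  3        35.00        28.4905        85.4714         341.8857
  4        35.00        26.6017       106.4070         532.0349
  5        35.00        24.8382       124.1912         745.1470
  6        35.00        23.1916       139.1498         974.0483
  7        35.00        21.6542       151.5793       1,212.6341
  8     1,035.00       597.8945     4,783.1563      43,048.4065
  Σ                    785.8638     5,483.6612      47,102.5957
P = 785.8638.
Convexity = Σ t(t+1)·PV / [P·(1+y)²] = 47,102.5957 / (785.8638 × 1.147041) = 52.25389.

52.25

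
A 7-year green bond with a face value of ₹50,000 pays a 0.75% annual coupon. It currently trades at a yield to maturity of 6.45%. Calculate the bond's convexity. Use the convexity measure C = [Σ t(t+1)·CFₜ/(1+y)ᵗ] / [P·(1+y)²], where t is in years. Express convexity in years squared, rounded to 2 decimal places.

47.61

With y = 0.0645:
  t   CF        PV=CF/(1+0.0645)^t    t·PV        t(t+1)·PV
  1       375.00       352.2781       352.2781         704.5561
  2       375.00       330.9329       661.8658       1,985.5974
  3       375.00       310.8811       932.6432       3,730.5728
  4       375.00       292.0442     1,168.1769       5,840.8843
  5       375.00       274.3487     1,371.7436       8,230.4616
  6       375.00       257.7254     1,546.3526      10,824.4681
  7    50,375.00    32,523.3594   227,663.5160   1,821,308.1280
  Σ                 34,341.5698   233,696.5761   1,852,624.6682
P = 34,341.5698.
Convexity = Σ t(t+1)·PV / [P·(1+y)²] = 1,852,624.6682 / (34,341.5698 × 1.133160) = 47.60756.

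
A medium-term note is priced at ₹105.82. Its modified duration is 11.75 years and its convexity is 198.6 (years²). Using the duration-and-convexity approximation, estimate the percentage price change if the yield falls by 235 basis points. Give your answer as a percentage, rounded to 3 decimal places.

Duration effect: -D_mod·Δy = -11.75 × (-0.0235) = +0.276125
Convexity effect: ½·C·(Δy)² = 0.5 × 198.6 × (-0.0235)² = +0.054838425
ΔP/P ≈ +0.276125 + 0.054838425 = +0.330963425
= +33.0963425%.

+33.096%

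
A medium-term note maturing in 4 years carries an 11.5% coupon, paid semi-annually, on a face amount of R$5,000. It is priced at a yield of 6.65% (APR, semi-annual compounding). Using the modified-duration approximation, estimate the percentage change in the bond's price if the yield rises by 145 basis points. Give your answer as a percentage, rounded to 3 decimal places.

Periodic yield y = 0.03325. Modified duration first:
  t   CF        PV=CF/(1+0.03325)^t    t·PV
  1       287.50       278.2482       278.2482
  2       287.50       269.2942       538.5884
  3       287.50       260.6283       781.8850
  4       287.50       252.2413     1,008.9652
  5       287.50       244.1242     1,220.6208
  6       287.50       236.2683     1,417.6095
  7       287.50       228.6651     1,600.6559
  8     5,287.50     4,070.1186    32,560.9491
  Σ                  5,839.5883    39,407.5223
P = 5,839.5883; D_Mac = 6.74834 half-year periods = 3.37417 yrs; D_mod = 3.37417/(1+0.03325) = 3.26559 yrs.
ΔP/P ≈ -D_mod · Δy = -3.26559 × (+0.0145) = -0.047351 = -4.7351%.

-4.735%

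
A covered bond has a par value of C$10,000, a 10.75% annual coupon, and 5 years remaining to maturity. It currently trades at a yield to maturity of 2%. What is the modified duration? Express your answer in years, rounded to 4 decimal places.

4.1846 years

Periodic yield y = 0.02. First find Macaulay duration:
  t   CF        PV=CF/(1+0.02)^t    t·PV
  1     1,075.00     1,053.9216     1,053.9216
  2     1,075.00     1,033.2564     2,066.5129
  3     1,075.00     1,012.9965     3,038.9895
  4     1,075.00       993.1338     3,972.5353
  5    11,075.00    10,030.9687    50,154.8436
  Σ                 14,124.2771    60,286.8029
P = 14,124.2771; Macaulay duration = 60,286.8029 / 14,124.2771 = 4.26831 years.
Modified duration = D_Mac / (1 + y) = 4.26831 / 1.02 = 4.18462 years.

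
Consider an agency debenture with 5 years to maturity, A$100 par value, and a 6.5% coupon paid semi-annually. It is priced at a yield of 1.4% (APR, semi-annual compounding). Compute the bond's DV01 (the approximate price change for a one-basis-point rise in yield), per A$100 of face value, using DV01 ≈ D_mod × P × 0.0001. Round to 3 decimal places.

A$0.055

Periodic yield y = 0.007.
  t   CF        PV=CF/(1+0.007)^t    t·PV
  1         3.25         3.2274         3.2274
  2         3.25         3.2050         6.4099
  3         3.25         3.1827         9.5481
  4         3.25         3.1606        12.6423
  5         3.25         3.1386        15.6930
  6         3.25         3.1168        18.7007
  7         3.25         3.0951        21.6658
  8         3.25         3.0736        24.5888
  9         3.25         3.0522        27.4701
  10      103.25        96.2931       962.9314
  Σ                    124.5451     1,102.8776
P = 124.5451; D_Mac = 8.85524 half-year periods = 4.42762 yrs; D_mod = 4.39684 yrs.
DV01 ≈ 4.39684 × 124.5451 × 0.0001 = 0.054761.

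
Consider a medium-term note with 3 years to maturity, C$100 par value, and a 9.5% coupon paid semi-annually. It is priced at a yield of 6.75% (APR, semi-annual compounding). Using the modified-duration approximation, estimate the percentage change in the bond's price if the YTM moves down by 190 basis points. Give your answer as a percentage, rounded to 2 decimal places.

Periodic yield y = 0.03375. Modified duration first:
  t   CF        PV=CF/(1+0.03375)^t    t·PV
  1         4.75         4.5949         4.5949
  2         4.75         4.4449         8.8898
  3         4.75         4.2998        12.8994
  4         4.75         4.1594        16.6376
  5         4.75         4.0236        20.1181
  6       104.75        85.8343       515.0058
  Σ                    107.3569       578.1456
P = 107.3569; D_Mac = 5.38527 half-year periods = 2.69263 yrs; D_mod = 2.69263/(1+0.03375) = 2.60472 yrs.
ΔP/P ≈ -D_mod · Δy = -2.60472 × (-0.019) = +0.049490 = +4.9490%.

+4.95%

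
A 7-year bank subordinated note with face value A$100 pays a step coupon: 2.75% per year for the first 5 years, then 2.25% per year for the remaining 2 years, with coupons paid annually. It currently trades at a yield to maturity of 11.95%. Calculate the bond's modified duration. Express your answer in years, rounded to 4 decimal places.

Periodic yield y = 0.1195. First find Macaulay duration:
  t   CF        PV=CF/(1+0.1195)^t    t·PV
  1         2.75         2.4565         2.4565
  2         2.75         2.1942         4.3885
  3         2.75         1.9600         5.8801
  4         2.75         1.7508         7.0032
  5         2.75         1.5639         7.8196
  6         2.25         1.1430         6.8579
  7       102.25        46.3975       324.7825
  Σ                     57.4659       359.1882
P = 57.4659; Macaulay duration = 359.1882 / 57.4659 = 6.25046 years.
Modified duration = D_Mac / (1 + y) = 6.25046 / 1.1195 = 5.58326 years.

5.5833 years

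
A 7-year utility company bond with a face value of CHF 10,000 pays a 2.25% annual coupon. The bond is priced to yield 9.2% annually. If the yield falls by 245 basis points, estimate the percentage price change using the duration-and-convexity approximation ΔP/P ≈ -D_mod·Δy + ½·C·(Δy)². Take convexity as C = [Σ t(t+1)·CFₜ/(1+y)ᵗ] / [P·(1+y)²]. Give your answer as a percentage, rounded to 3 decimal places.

With y = 0.092:
  t   CF        PV=CF/(1+0.092)^t    t·PV        t(t+1)·PV
  1       225.00       206.0440       206.0440         412.0879
  2       225.00       188.6849       377.3699       1,132.1096
  3       225.00       172.7884       518.3652       2,073.4609
  4       225.00       158.2311       632.9246       3,164.6229
  5       225.00       144.9003       724.5016       4,347.0094
  6       225.00       132.6926       796.1556       5,573.0890
  7    10,225.00     5,522.1074    38,654.7517     309,238.0137
  Σ                  6,525.4487    41,910.1125     325,940.3935
P = 6,525.4487; D_Mac = 6.42256 yrs; D_mod = 5.88147 yrs; C = 41.88732.
Duration effect: -5.88147 × (-0.0245) = +0.144096
Convexity effect: 0.5 × 41.88732 × (-0.0245)² = +0.0125714
ΔP/P ≈ +0.144096 + 0.0125714 = +0.156667 = +15.6667%.

+15.667%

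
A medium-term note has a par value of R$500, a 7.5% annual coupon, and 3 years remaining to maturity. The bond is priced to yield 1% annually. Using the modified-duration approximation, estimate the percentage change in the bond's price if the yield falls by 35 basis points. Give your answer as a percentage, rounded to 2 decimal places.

Periodic yield y = 0.01. Modified duration first:
  t   CF        PV=CF/(1+0.01)^t    t·PV
  1        37.50        37.1287        37.1287
  2        37.50        36.7611        73.5222
  3       537.50       521.6922     1,565.0766
  Σ                    595.5820     1,675.7275
P = 595.5820; D_Mac = 2.81360 yrs; D_mod = 2.81360/(1+0.01) = 2.78574 yrs.
ΔP/P ≈ -D_mod · Δy = -2.78574 × (-0.0035) = +0.009750 = +0.9750%.

+0.98%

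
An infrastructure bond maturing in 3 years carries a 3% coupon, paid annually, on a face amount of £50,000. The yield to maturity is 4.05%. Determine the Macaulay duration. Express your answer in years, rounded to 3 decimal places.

2.912 years

Periodic yield y = 0.0405. Discount each cash flow and weight by its year:
  t   CF        PV=CF/(1+0.0405)^t    t·PV
  1     1,500.00     1,441.6146     1,441.6146
  2     1,500.00     1,385.5018     2,771.0036
  3    51,500.00    45,717.3423   137,152.0269
  Σ                 48,544.4587   141,364.6451
Price P = Σ PV = 48,544.4587.
Macaulay duration = Σ(t·PV) / P = 141,364.6451 / 48,544.4587 = 2.91207 years.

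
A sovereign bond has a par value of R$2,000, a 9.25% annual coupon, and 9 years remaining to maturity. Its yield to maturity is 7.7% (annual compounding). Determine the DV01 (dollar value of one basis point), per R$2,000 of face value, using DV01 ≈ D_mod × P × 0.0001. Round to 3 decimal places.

R$1.347

Periodic yield y = 0.077.
  t   CF        PV=CF/(1+0.077)^t    t·PV
  1       185.00       171.7734       171.7734
  2       185.00       159.4925       318.9850
  3       185.00       148.0896       444.2689
  4       185.00       137.5020       550.0079
  5       185.00       127.6713       638.3564
  6       185.00       118.5434       711.2606
  7       185.00       110.0682       770.4773
  8       185.00       102.1989       817.5910
  9     2,185.00     1,120.7535    10,086.7817
  Σ                  2,196.0928    14,509.5022
P = 2,196.0928; D_Mac = 6.60696 yrs; D_mod = 6.13460 yrs.
DV01 ≈ 6.13460 × 2,196.0928 × 0.0001 = 1.347215.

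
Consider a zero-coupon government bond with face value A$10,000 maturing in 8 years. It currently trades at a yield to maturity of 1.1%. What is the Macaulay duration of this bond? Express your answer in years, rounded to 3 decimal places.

8.000 years

A zero-coupon bond has a single cash flow at maturity, so its Macaulay duration equals its maturity: 8 years.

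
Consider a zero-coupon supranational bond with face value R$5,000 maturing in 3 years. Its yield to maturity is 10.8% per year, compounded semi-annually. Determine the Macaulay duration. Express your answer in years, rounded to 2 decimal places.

A zero-coupon bond has a single cash flow at maturity, so its Macaulay duration equals its maturity: 3 years.
(Equivalently: 6 semi-annual periods ÷ 2 = 3 years.)

3.00 years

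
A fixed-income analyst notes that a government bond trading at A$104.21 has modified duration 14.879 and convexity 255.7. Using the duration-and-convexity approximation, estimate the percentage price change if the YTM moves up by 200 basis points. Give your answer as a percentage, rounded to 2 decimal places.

-24.64%

Duration effect: -D_mod·Δy = -14.879 × (+0.02) = -0.297580
Convexity effect: ½·C·(Δy)² = 0.5 × 255.7 × (0.02)² = +0.0511400
ΔP/P ≈ -0.297580 + 0.0511400 = -0.246440
= -24.6440%.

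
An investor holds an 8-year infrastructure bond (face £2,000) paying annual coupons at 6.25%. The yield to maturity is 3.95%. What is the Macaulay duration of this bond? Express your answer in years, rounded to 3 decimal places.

6.648 years

Periodic yield y = 0.0395. Discount each cash flow and weight by its year:
  t   CF        PV=CF/(1+0.0395)^t    t·PV
  1       125.00       120.2501       120.2501
  2       125.00       115.6807       231.3615
  3       125.00       111.2850       333.8549
  4       125.00       107.0563       428.2250
  5       125.00       102.9882       514.9411
  6       125.00        99.0748       594.4486
  7       125.00        95.3100       667.1701
  8     2,125.00     1,558.7016    12,469.6129
  Σ                  2,310.3467    15,359.8642
Price P = Σ PV = 2,310.3467.
Macaulay duration = Σ(t·PV) / P = 15,359.8642 / 2,310.3467 = 6.64829 years.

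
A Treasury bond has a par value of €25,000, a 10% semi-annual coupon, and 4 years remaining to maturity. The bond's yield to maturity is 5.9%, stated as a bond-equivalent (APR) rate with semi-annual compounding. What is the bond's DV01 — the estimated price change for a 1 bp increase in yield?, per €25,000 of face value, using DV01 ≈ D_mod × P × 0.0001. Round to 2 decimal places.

Periodic yield y = 0.0295.
  t   CF        PV=CF/(1+0.0295)^t    t·PV
  1     1,250.00     1,214.1816     1,214.1816
  2     1,250.00     1,179.3896     2,358.7793
  3     1,250.00     1,145.5946     3,436.7838
  4     1,250.00     1,112.7680     4,451.0718
  5     1,250.00     1,080.8819     5,404.4097
  6     1,250.00     1,049.9096     6,299.4576
  7     1,250.00     1,019.8248     7,138.7734
  8    26,250.00    20,802.6422   166,421.1379
  Σ                 28,605.1924   196,724.5951
P = 28,605.1924; D_Mac = 6.87723 half-year periods = 3.43862 yrs; D_mod = 3.34008 yrs.
DV01 ≈ 3.34008 × 28,605.1924 × 0.0001 = 9.554376.

€9.55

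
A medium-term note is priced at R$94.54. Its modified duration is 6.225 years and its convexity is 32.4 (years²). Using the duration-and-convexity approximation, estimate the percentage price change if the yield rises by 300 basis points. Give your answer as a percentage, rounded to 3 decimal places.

Duration effect: -D_mod·Δy = -6.225 × (+0.03) = -0.186750
Convexity effect: ½·C·(Δy)² = 0.5 × 32.4 × (0.03)² = +0.0145800
ΔP/P ≈ -0.186750 + 0.0145800 = -0.172170
= -17.2170%.

-17.217%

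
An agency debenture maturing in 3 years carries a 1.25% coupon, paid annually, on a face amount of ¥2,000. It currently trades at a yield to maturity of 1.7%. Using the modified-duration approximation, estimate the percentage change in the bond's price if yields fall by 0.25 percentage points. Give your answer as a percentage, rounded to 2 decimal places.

+0.73%

Periodic yield y = 0.017. Modified duration first:
  t   CF        PV=CF/(1+0.017)^t    t·PV
  1        25.00        24.5821        24.5821
  2        25.00        24.1712        48.3424
  3     2,025.00     1,925.1393     5,775.4180
  Σ                  1,973.8926     5,848.3425
P = 1,973.8926; D_Mac = 2.96285 yrs; D_mod = 2.96285/(1+0.017) = 2.91332 yrs.
ΔP/P ≈ -D_mod · Δy = -2.91332 × (-0.0025) = +0.007283 = +0.7283%.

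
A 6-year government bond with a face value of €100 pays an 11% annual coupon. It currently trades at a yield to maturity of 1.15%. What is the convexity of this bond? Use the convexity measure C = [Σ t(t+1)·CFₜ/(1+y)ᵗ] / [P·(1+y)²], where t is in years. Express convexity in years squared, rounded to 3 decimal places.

With y = 0.0115:
  t   CF        PV=CF/(1+0.0115)^t    t·PV        t(t+1)·PV
  1        11.00        10.8749        10.8749          21.7499
  2        11.00        10.7513        21.5026          64.5078
  3        11.00        10.6291        31.8872         127.5488
  4        11.00        10.5082        42.0329         210.1644
  5        11.00        10.3887        51.9437         311.6625
  6       111.00       103.6401       621.8404       4,352.8825
  Σ                    156.7923       780.0817       5,088.5158
P = 156.7923.
Convexity = Σ t(t+1)·PV / [P·(1+y)²] = 5,088.5158 / (156.7923 × 1.023132) = 31.72010.

31.720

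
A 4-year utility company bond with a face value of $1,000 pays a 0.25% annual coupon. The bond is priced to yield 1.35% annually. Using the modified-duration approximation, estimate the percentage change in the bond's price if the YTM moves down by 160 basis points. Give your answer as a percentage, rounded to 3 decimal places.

Periodic yield y = 0.0135. Modified duration first:
  t   CF        PV=CF/(1+0.0135)^t    t·PV
  1         2.50         2.4667         2.4667
  2         2.50         2.4338         4.8677
  3         2.50         2.4014         7.2043
  4     1,002.50       950.1439     3,800.5755
  Σ                    957.4458     3,815.1141
P = 957.4458; D_Mac = 3.98468 yrs; D_mod = 3.98468/(1+0.0135) = 3.93160 yrs.
ΔP/P ≈ -D_mod · Δy = -3.93160 × (-0.016) = +0.062906 = +6.2906%.

+6.291%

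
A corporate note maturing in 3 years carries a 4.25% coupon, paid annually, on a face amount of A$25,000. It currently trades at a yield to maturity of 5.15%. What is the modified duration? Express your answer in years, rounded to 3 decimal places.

2.737 years

Periodic yield y = 0.0515. First find Macaulay duration:
  t   CF        PV=CF/(1+0.0515)^t    t·PV
  1     1,062.50     1,010.4612     1,010.4612
  2     1,062.50       960.9712     1,921.9425
  3    26,062.50    22,417.5549    67,252.6646
  Σ                 24,388.9873    70,185.0683
P = 24,388.9873; Macaulay duration = 70,185.0683 / 24,388.9873 = 2.87774 years.
Modified duration = D_Mac / (1 + y) = 2.87774 / 1.0515 = 2.73679 years.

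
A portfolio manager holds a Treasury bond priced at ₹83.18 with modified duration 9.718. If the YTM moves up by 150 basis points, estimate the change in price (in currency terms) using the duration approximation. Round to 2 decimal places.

-₹12.13

Duration approximation: ΔP/P ≈ -D_mod · Δy = -9.718 × (+0.015) = -0.145770.
ΔP ≈ 83.18 × (-0.145770) = -12.1251486.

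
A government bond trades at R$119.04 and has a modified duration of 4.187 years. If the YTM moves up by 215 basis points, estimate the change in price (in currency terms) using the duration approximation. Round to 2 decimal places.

-R$10.72

Duration approximation: ΔP/P ≈ -D_mod · Δy = -4.187 × (+0.0215) = -0.0900205.
ΔP ≈ 119.04 × (-0.0900205) = -10.71604032.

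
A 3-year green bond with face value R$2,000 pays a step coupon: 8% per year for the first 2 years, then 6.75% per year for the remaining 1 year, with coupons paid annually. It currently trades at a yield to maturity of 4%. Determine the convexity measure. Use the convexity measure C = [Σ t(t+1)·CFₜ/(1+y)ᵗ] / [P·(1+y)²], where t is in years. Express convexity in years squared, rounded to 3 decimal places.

10.075

With y = 0.04:
  t   CF        PV=CF/(1+0.04)^t    t·PV        t(t+1)·PV
  1       160.00       153.8462       153.8462         307.6923
  2       160.00       147.9290       295.8580         887.5740
  3     2,135.00     1,898.0072     5,694.0217      22,776.0867
  Σ                  2,199.7824     6,143.7258      23,971.3530
P = 2,199.7824.
Convexity = Σ t(t+1)·PV / [P·(1+y)²] = 23,971.3530 / (2,199.7824 × 1.081600) = 10.07503.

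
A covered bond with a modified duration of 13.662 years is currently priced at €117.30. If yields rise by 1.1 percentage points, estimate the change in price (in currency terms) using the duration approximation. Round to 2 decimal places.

Duration approximation: ΔP/P ≈ -D_mod · Δy = -13.662 × (+0.011) = -0.150282.
ΔP ≈ 117.30 × (-0.150282) = -17.6280786.

-€17.63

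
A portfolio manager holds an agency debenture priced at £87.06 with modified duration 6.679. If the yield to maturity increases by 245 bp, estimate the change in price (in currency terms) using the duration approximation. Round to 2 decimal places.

-£14.25

Duration approximation: ΔP/P ≈ -D_mod · Δy = -6.679 × (+0.0245) = -0.1636355.
ΔP ≈ 87.06 × (-0.1636355) = -14.24610663.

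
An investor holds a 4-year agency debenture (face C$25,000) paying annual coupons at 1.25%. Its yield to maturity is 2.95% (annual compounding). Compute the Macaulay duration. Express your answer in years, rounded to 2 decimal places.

3.92 years

Periodic yield y = 0.0295. Discount each cash flow and weight by its year:
  t   CF        PV=CF/(1+0.0295)^t    t·PV
  1       312.50       303.5454       303.5454
  2       312.50       294.8474       589.6948
  3       312.50       286.3987       859.1960
  4    25,312.50    22,533.5510    90,134.2041
  Σ                 23,418.3425    91,886.6403
Price P = Σ PV = 23,418.3425.
Macaulay duration = Σ(t·PV) / P = 91,886.6403 / 23,418.3425 = 3.92370 years.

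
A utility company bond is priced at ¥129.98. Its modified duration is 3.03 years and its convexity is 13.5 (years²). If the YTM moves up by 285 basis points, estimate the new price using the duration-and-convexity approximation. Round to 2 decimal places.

Duration effect: -D_mod·Δy = -3.03 × (+0.0285) = -0.086355
Convexity effect: ½·C·(Δy)² = 0.5 × 13.5 × (0.0285)² = +0.0054826875
ΔP/P ≈ -0.086355 + 0.0054826875 = -0.0808723125
New price ≈ 129.98 × (1 - 0.0808723125) = 119.46821682125.

¥119.47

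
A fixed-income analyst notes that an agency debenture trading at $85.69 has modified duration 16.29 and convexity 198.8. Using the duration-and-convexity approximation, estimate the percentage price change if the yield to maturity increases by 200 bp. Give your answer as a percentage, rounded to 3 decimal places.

Duration effect: -D_mod·Δy = -16.29 × (+0.02) = -0.325800
Convexity effect: ½·C·(Δy)² = 0.5 × 198.8 × (0.02)² = +0.0397600
ΔP/P ≈ -0.325800 + 0.0397600 = -0.286040
= -28.6040%.

-28.604%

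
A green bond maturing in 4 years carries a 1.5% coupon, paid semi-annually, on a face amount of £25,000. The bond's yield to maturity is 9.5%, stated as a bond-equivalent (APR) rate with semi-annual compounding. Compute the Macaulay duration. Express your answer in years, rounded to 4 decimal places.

3.8760 years

Periodic yield y = 0.0475. Discount each cash flow and weight by its period:
  t   CF        PV=CF/(1+0.0475)^t    t·PV
  1       187.50       178.9976       178.9976
  2       187.50       170.8808       341.7616
  3       187.50       163.1320       489.3960
  4       187.50       155.7346       622.9384
  5       187.50       148.6727       743.3633
  6       187.50       141.9309       851.5856
  7       187.50       135.4949       948.4645
  8    25,187.50    17,376.1201   139,008.9610
  Σ                 18,470.9637   143,185.4681
Price P = Σ PV = 18,470.9637.
Macaulay duration = Σ(t·PV) / P = 143,185.4681 / 18,470.9637 = 7.75192 half-year periods.
In years: 7.75192 / 2 = 3.87596 years.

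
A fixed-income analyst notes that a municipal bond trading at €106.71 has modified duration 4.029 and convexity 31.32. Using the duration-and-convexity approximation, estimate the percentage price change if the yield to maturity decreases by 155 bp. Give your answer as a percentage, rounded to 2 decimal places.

Duration effect: -D_mod·Δy = -4.029 × (-0.0155) = +0.0624495
Convexity effect: ½·C·(Δy)² = 0.5 × 31.32 × (-0.0155)² = +0.003762315
ΔP/P ≈ +0.0624495 + 0.003762315 = +0.066211815
= +6.6211815%.

+6.62%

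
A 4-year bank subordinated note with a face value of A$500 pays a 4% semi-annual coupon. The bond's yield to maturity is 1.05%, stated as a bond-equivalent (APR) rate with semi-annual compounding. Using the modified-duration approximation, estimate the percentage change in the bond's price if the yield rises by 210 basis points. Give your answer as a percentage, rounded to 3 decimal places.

Periodic yield y = 0.00525. Modified duration first:
  t   CF        PV=CF/(1+0.00525)^t    t·PV
  1        10.00         9.9478         9.9478
  2        10.00         9.8958        19.7916
  3        10.00         9.8441        29.5324
  4        10.00         9.7927        39.1709
  5        10.00         9.7416        48.7079
  6        10.00         9.6907        58.1442
  7        10.00         9.6401        67.4807
  8       510.00       489.0773     3,912.6185
  Σ                    557.6302     4,185.3941
P = 557.6302; D_Mac = 7.50568 half-year periods = 3.75284 yrs; D_mod = 3.75284/(1+0.00525) = 3.73324 yrs.
ΔP/P ≈ -D_mod · Δy = -3.73324 × (+0.021) = -0.078398 = -7.8398%.

-7.840%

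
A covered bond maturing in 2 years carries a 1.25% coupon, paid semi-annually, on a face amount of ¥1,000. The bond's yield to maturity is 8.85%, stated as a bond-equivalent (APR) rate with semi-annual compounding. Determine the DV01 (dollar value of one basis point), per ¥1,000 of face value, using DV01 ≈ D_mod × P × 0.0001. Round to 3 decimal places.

¥0.164

Periodic yield y = 0.04425.
  t   CF        PV=CF/(1+0.04425)^t    t·PV
  1         6.25         5.9852         5.9852
  2         6.25         5.7315        11.4631
  3         6.25         5.4887        16.4660
  4     1,006.25       846.2291     3,384.9164
  Σ                    863.4345     3,418.8306
P = 863.4345; D_Mac = 3.95957 half-year periods = 1.97979 yrs; D_mod = 1.89589 yrs.
DV01 ≈ 1.89589 × 863.4345 × 0.0001 = 0.163698.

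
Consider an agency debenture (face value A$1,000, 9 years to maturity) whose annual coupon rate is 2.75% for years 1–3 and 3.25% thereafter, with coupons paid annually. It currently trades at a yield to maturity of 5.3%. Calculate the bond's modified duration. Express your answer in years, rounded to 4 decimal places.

Periodic yield y = 0.053. First find Macaulay duration:
  t   CF        PV=CF/(1+0.053)^t    t·PV
  1        27.50        26.1159        26.1159
  2        27.50        24.8014        49.6028
  3        27.50        23.5531        70.6592
  4        32.50        26.4344       105.7377
  5        32.50        25.1039       125.5196
  6        32.50        23.8404       143.0423
  7        32.50        22.6404       158.4830
  8        32.50        21.5009       172.0071
  9     1,032.50       648.6863     5,838.1766
  Σ                    842.6767     6,689.3442
P = 842.6767; Macaulay duration = 6,689.3442 / 842.6767 = 7.93821 years.
Modified duration = D_Mac / (1 + y) = 7.93821 / 1.053 = 7.53866 years.

7.5387 years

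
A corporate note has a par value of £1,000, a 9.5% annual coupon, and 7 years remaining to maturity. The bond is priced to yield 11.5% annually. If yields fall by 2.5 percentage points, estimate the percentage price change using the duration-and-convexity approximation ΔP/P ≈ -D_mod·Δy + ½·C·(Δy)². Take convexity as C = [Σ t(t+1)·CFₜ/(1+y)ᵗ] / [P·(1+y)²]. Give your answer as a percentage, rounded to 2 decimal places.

+12.93%

With y = 0.115:
  t   CF        PV=CF/(1+0.115)^t    t·PV        t(t+1)·PV
  1        95.00        85.2018        85.2018         170.4036
  2        95.00        76.4142       152.8283         458.4850
  3        95.00        68.5329       205.5986         822.3946
  4        95.00        61.4645       245.8579       1,229.2894
  5        95.00        55.1251       275.6254       1,653.7525
  6        95.00        49.4395       296.6372       2,076.4606
  7     1,095.00       511.0814     3,577.5696      28,620.5565
  Σ                    907.2593     4,839.3189      35,031.3422
P = 907.2593; D_Mac = 5.33400 yrs; D_mod = 4.78385 yrs; C = 31.05815.
Duration effect: -4.78385 × (-0.025) = +0.119596
Convexity effect: 0.5 × 31.05815 × (-0.025)² = +0.0097057
ΔP/P ≈ +0.119596 + 0.0097057 = +0.129302 = +12.9302%.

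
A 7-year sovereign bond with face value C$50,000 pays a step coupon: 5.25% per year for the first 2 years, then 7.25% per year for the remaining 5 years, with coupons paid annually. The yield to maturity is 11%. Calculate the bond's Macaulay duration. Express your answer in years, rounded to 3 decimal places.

Periodic yield y = 0.11. Discount each cash flow and weight by its year:
  t   CF        PV=CF/(1+0.11)^t    t·PV
  1     2,625.00     2,364.8649     2,364.8649
  2     2,625.00     2,130.5089     4,261.0178
  3     3,625.00     2,650.5688     7,951.7063
  4     3,625.00     2,387.8998     9,551.5991
  5     3,625.00     2,151.2611    10,756.3053
  6     3,625.00     1,938.0730    11,628.4382
  7    53,625.00    25,828.9323   180,802.5260
  Σ                 39,452.1087   227,316.4575
Price P = Σ PV = 39,452.1087.
Macaulay duration = Σ(t·PV) / P = 227,316.4575 / 39,452.1087 = 5.76183 years.

5.762 years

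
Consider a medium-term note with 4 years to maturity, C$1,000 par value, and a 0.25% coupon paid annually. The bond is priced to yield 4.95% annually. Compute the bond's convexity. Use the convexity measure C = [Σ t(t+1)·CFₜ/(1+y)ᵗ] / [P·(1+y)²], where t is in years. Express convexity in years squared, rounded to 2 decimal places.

18.06

With y = 0.0495:
  t   CF        PV=CF/(1+0.0495)^t    t·PV        t(t+1)·PV
  1         2.50         2.3821         2.3821           4.7642
  2         2.50         2.2697         4.5395          13.6184
  3         2.50         2.1627         6.4880          25.9522
  4     1,002.50       826.3321     3,305.3283      16,526.6415
  Σ                    833.1466     3,318.7379      16,570.9762
P = 833.1466.
Convexity = Σ t(t+1)·PV / [P·(1+y)²] = 16,570.9762 / (833.1466 × 1.101450) = 18.05767.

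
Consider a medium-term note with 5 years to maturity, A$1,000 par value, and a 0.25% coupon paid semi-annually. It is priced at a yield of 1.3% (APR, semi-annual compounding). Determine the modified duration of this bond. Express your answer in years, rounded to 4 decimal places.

4.9390 years

Periodic yield y = 0.0065. First find Macaulay duration:
  t   CF        PV=CF/(1+0.0065)^t    t·PV
  1         1.25         1.2419         1.2419
  2         1.25         1.2339         2.4678
  3         1.25         1.2259         3.6778
  4         1.25         1.2180         4.8721
  5         1.25         1.2102         6.0508
  6         1.25         1.2023         7.2140
  7         1.25         1.1946         8.3620
  8         1.25         1.1869         9.4949
  9         1.25         1.1792        10.6128
  10    1,001.25       938.4362     9,384.3617
  Σ                    949.3291     9,438.3558
P = 949.3291; Macaulay duration = 9,438.3558 / 949.3291 = 9.94213 half-year periods = 4.97107 years.
Modified duration = D_Mac / (1 + y) = 4.97107 / 1.0065 = 4.93896 years.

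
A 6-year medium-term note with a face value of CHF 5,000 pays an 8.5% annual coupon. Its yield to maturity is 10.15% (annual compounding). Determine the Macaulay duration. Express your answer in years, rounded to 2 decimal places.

Periodic yield y = 0.1015. Discount each cash flow and weight by its year:
  t   CF        PV=CF/(1+0.1015)^t    t·PV
  1       425.00       385.8375       385.8375
  2       425.00       350.2837       700.5674
  3       425.00       318.0061       954.0182
  4       425.00       288.7028     1,154.8110
  5       425.00       262.0996     1,310.4982
  6     5,425.00     3,037.3353    18,224.0116
  Σ                  4,642.2649    22,729.7440
Price P = Σ PV = 4,642.2649.
Macaulay duration = Σ(t·PV) / P = 22,729.7440 / 4,642.2649 = 4.89626 years.

4.90 years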